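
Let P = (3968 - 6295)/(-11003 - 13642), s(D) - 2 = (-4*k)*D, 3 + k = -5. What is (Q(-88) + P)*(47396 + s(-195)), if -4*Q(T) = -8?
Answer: 2124452486/24645 ≈ 86202.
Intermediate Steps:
k = -8 (k = -3 - 5 = -8)
s(D) = 2 + 32*D (s(D) = 2 + (-4*(-8))*D = 2 + 32*D)
Q(T) = 2 (Q(T) = -¼*(-8) = 2)
P = 2327/24645 (P = -2327/(-24645) = -2327*(-1/24645) = 2327/24645 ≈ 0.094421)
(Q(-88) + P)*(47396 + s(-195)) = (2 + 2327/24645)*(47396 + (2 + 32*(-195))) = 51617*(47396 + (2 - 6240))/24645 = 51617*(47396 - 6238)/24645 = (51617/24645)*41158 = 2124452486/24645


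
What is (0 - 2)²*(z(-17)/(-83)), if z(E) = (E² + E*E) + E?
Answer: -2244/83 ≈ -27.036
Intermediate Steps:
z(E) = E + 2*E² (z(E) = (E² + E²) + E = 2*E² + E = E + 2*E²)
(0 - 2)²*(z(-17)/(-83)) = (0 - 2)²*(-17*(1 + 2*(-17))/(-83)) = (-2)²*(-17*(1 - 34)*(-1/83)) = 4*(-17*(-33)*(-1/83)) = 4*(561*(-1/83)) = 4*(-561/83) = -2244/83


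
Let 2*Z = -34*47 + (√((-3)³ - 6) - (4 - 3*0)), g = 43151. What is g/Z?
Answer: -46085268/855479 - 86302*I*√33/2566437 ≈ -53.871 - 0.19317*I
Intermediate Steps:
Z = -801 + I*√33/2 (Z = (-34*47 + (√((-3)³ - 6) - (4 - 3*0)))/2 = (-1598 + (√(-27 - 6) - (4 + 0)))/2 = (-1598 + (√(-33) - 1*4))/2 = (-1598 + (I*√33 - 4))/2 = (-1598 + (-4 + I*√33))/2 = (-1602 + I*√33)/2 = -801 + I*√33/2 ≈ -801.0 + 2.8723*I)
g/Z = 43151/(-801 + I*√33/2)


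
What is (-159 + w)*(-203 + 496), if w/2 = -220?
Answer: -175507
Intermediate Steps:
w = -440 (w = 2*(-220) = -440)
(-159 + w)*(-203 + 496) = (-159 - 440)*(-203 + 496) = -599*293 = -175507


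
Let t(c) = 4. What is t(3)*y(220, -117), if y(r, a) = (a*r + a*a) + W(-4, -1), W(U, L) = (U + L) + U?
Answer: -48240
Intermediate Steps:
W(U, L) = L + 2*U (W(U, L) = (L + U) + U = L + 2*U)
y(r, a) = -9 + a² + a*r (y(r, a) = (a*r + a*a) + (-1 + 2*(-4)) = (a*r + a²) + (-1 - 8) = (a² + a*r) - 9 = -9 + a² + a*r)
t(3)*y(220, -117) = 4*(-9 + (-117)² - 117*220) = 4*(-9 + 13689 - 25740) = 4*(-12060) = -48240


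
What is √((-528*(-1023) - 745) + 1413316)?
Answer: 67*√435 ≈ 1397.4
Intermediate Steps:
√((-528*(-1023) - 745) + 1413316) = √((540144 - 745) + 1413316) = √(539399 + 1413316) = √1952715 = 67*√435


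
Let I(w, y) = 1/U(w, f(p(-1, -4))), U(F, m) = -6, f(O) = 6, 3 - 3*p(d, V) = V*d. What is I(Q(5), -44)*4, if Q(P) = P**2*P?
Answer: -2/3 ≈ -0.66667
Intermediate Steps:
p(d, V) = 1 - V*d/3
Q(P) = P**3
I(w, y) = -1/6 (I(w, y) = 1/(-6) = -1/6)
I(Q(5), -44)*4 = -1/6*4 = -2/3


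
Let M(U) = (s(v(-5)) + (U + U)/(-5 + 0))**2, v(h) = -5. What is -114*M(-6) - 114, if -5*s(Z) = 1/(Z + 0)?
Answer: -495444/625 ≈ -792.71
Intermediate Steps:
s(Z) = -1/(5*Z) (s(Z) = -1/(5*(Z + 0)) = -1/(5*Z))
M(U) = (1/25 - 2*U/5)**2 (M(U) = (-1/5/(-5) + (U + U)/(-5 + 0))**2 = (-1/5*(-1/5) + (2*U)/(-5))**2 = (1/25 + (2*U)*(-1/5))**2 = (1/25 - 2*U/5)**2)
-114*M(-6) - 114 = -114*(-1 + 10*(-6))**2/625 - 114 = -114*(-1 - 60)**2/625 - 114 = -114*(-61)**2/625 - 114 = -114*3721/625 - 114 = -424194/625 - 114 = -495444/625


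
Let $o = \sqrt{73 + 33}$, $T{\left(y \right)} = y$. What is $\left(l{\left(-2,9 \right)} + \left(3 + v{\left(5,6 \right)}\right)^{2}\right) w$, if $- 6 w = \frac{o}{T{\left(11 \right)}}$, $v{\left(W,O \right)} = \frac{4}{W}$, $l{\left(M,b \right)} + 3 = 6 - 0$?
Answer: $- \frac{218 \sqrt{106}}{825} \approx -2.7205$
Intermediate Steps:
$l{\left(M,b \right)} = 3$ ($l{\left(M,b \right)} = -3 + \left(6 - 0\right) = -3 + \left(6 + 0\right) = -3 + 6 = 3$)
$o = \sqrt{106} \approx 10.296$
$w = - \frac{\sqrt{106}}{66}$ ($w = - \frac{\sqrt{106} \cdot \frac{1}{11}}{6} = - \frac{\frac{1}{11} \sqrt{106}}{6} = - \frac{\sqrt{106}}{66} \approx -0.15599$)
$\left(l{\left(-2,9 \right)} + \left(3 + v{\left(5,6 \right)}\right)^{2}\right) w = \left(3 + \left(3 + \frac{4}{5}\right)^{2}\right) \left(- \frac{\sqrt{106}}{66}\right) = \left(3 + \left(\frac{19}{5}\right)^{2}\right) \left(- \frac{\sqrt{106}}{66}\right) = \left(3 + \frac{361}{25}\right) \left(- \frac{\sqrt{106}}{66}\right) = \frac{436 \left(- \frac{\sqrt{106}}{66}\right)}{25} = - \frac{218 \sqrt{106}}{825}$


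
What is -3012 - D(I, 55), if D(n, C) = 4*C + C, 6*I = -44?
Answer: -3287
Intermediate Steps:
I = -22/3 (I = (⅙)*(-44) = -22/3 ≈ -7.3333)
D(n, C) = 5*C
-3012 - D(I, 55) = -3012 - 5*55 = -3012 - 1*275 = -3012 - 275 = -3287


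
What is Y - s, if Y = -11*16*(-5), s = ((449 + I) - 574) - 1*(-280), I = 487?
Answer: 238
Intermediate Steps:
s = 642 (s = ((449 + 487) - 574) - 1*(-280) = (936 - 574) + 280 = 362 + 280 = 642)
Y = 880 (Y = -176*(-5) = 880)
Y - s = 880 - 1*642 = 880 - 642 = 238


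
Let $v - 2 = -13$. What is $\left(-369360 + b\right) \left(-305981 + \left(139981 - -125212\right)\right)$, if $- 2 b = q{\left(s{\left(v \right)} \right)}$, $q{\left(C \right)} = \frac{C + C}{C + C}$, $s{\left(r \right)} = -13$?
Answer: $15065476074$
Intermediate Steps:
$v = -11$ ($v = 2 - 13 = -11$)
$q{\left(C \right)} = 1$ ($q{\left(C \right)} = \frac{2 C}{2 C} = 2 C \frac{1}{2 C} = 1$)
$b = - \frac{1}{2}$ ($b = \left(- \frac{1}{2}\right) 1 = - \frac{1}{2} \approx -0.5$)
$\left(-369360 + b\right) \left(-305981 + \left(139981 - -125212\right)\right) = \left(-369360 - \frac{1}{2}\right) \left(-305981 + \left(139981 - -125212\right)\right) = - \frac{738721 \left(-305981 + \left(139981 + 125212\right)\right)}{2} = - \frac{738721 \left(-305981 + 265193\right)}{2} = \left(- \frac{738721}{2}\right) \left(-40788\right) = 15065476074$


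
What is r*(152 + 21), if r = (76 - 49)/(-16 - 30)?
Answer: -4671/46 ≈ -101.54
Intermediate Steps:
r = -27/46 (r = 27/(-46) = 27*(-1/46) = -27/46 ≈ -0.58696)
r*(152 + 21) = -27*(152 + 21)/46 = -27/46*173 = -4671/46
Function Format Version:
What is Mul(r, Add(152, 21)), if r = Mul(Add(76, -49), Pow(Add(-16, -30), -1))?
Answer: Rational(-4671, 46) ≈ -101.54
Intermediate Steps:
r = Rational(-27, 46) (r = Mul(27, Pow(-46, -1)) = Mul(27, Rational(-1, 46)) = Rational(-27, 46) ≈ -0.58696)
Mul(r, Add(152, 21)) = Mul(Rational(-27, 46), Add(152, 21)) = Mul(Rational(-27, 46), 173) = Rational(-4671, 46)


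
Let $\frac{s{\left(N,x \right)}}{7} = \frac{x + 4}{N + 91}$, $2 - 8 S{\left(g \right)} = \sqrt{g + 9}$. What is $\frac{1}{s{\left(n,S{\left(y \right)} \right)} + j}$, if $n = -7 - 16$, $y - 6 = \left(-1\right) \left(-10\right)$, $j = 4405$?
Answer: $\frac{544}{2396523} \approx 0.000227$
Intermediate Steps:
$y = 16$ ($y = 6 - -10 = 6 + 10 = 16$)
$S{\left(g \right)} = \frac{1}{4} - \frac{\sqrt{9 + g}}{8}$ ($S{\left(g \right)} = \frac{1}{4} - \frac{\sqrt{g + 9}}{8} = \frac{1}{4} - \frac{\sqrt{9 + g}}{8}$)
$n = -23$
$s{\left(N,x \right)} = \frac{7 \left(4 + x\right)}{91 + N}$ ($s{\left(N,x \right)} = 7 \frac{x + 4}{N + 91} = 7 \frac{4 + x}{91 + N} = \frac{7 \left(4 + x\right)}{91 + N}$)
$\frac{1}{s{\left(n,S{\left(y \right)} \right)} + j} = \frac{1}{\frac{7 \left(4 + \left(\frac{1}{4} - \frac{\sqrt{9 + 16}}{8}\right)\right)}{91 - 23} + 4405} = \frac{1}{\frac{7 \left(4 + \left(\frac{1}{4} - \frac{\sqrt{25}}{8}\right)\right)}{68} + 4405} = \frac{1}{7 \cdot \frac{1}{68} \left(4 + \left(\frac{1}{4} - \frac{5}{8}\right)\right) + 4405} = \frac{1}{7 \cdot \frac{1}{68} \left(4 - \frac{3}{8}\right) + 4405} = \frac{1}{7 \cdot \frac{1}{68} \cdot \frac{29}{8} + 4405} = \frac{1}{\frac{203}{544} + 4405} = \frac{1}{\frac{2396523}{544}} = \frac{544}{2396523}$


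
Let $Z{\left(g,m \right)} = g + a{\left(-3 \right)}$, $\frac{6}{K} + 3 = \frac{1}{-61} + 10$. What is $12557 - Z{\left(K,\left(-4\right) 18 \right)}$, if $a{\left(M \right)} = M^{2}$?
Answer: $\frac{890847}{71} \approx 12547.0$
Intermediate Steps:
$K = \frac{61}{71}$ ($K = \frac{6}{-3 + \left(\frac{1}{-61} + 10\right)} = \frac{6}{-3 + \left(- \frac{1}{61} + 10\right)} = \frac{6}{-3 + \frac{609}{61}} = \frac{6}{\frac{426}{61}} = 6 \cdot \frac{61}{426} = \frac{61}{71} \approx 0.85915$)
$Z{\left(g,m \right)} = 9 + g$ ($Z{\left(g,m \right)} = g + \left(-3\right)^{2} = g + 9 = 9 + g$)
$12557 - Z{\left(K,\left(-4\right) 18 \right)} = 12557 - \left(9 + \frac{61}{71}\right) = 12557 - \frac{700}{71} = \frac{890847}{71}$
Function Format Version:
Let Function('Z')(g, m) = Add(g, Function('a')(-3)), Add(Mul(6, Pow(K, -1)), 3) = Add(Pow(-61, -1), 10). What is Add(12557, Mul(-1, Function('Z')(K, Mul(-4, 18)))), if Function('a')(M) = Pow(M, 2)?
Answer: Rational(890847, 71) ≈ 12547.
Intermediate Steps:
K = Rational(61, 71) (K = Mul(6, Pow(Add(-3, Add(Pow(-61, -1), 10)), -1)) = Mul(6, Pow(Add(-3, Add(Rational(-1, 61), 10)), -1)) = Mul(6, Pow(Add(-3, Rational(609, 61)), -1)) = Mul(6, Pow(Rational(426, 61), -1)) = Mul(6, Rational(61, 426)) = Rational(61, 71) ≈ 0.85915)
Function('Z')(g, m) = Add(9, g) (Function('Z')(g, m) = Add(g, Pow(-3, 2)) = Add(g, 9) = Add(9, g))
Add(12557, Mul(-1, Function('Z')(K, Mul(-4, 18)))) = Add(12557, Mul(-1, Add(9, Rational(61, 71)))) = Add(12557, Mul(-1, Rational(700, 71))) = Add(12557, Rational(-700, 71)) = Rational(890847, 71)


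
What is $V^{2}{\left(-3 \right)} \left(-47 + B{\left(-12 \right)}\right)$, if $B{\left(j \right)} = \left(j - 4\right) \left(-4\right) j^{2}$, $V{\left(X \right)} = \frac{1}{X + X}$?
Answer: $\frac{9169}{36} \approx 254.69$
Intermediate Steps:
$V{\left(X \right)} = \frac{1}{2 X}$
$B{\left(j \right)} = j^{2} \left(16 - 4 j\right)$ ($B{\left(j \right)} = \left(-4 + j\right) \left(-4\right) j^{2} = \left(16 - 4 j\right) j^{2} = j^{2} \left(16 - 4 j\right)$)
$V^{2}{\left(-3 \right)} \left(-47 + B{\left(-12 \right)}\right) = \left(\frac{1}{2 \left(-3\right)}\right)^{2} \left(-47 + 4 \left(-12\right)^{2} \left(4 - -12\right)\right) = \left(\frac{1}{2} \left(- \frac{1}{3}\right)\right)^{2} \left(-47 + 4 \cdot 144 \left(4 + 12\right)\right) = \left(- \frac{1}{6}\right)^{2} \left(-47 + 4 \cdot 144 \cdot 16\right) = \frac{-47 + 9216}{36} = \frac{1}{36} \cdot 9169 = \frac{9169}{36}$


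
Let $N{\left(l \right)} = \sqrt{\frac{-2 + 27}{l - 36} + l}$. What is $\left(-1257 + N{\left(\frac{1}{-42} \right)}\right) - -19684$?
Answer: $18427 + \frac{i \sqrt{2898523698}}{63546} \approx 18427.0 + 0.84723 i$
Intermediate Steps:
$N{\left(l \right)} = \sqrt{l + \frac{25}{-36 + l}}$ ($N{\left(l \right)} = \sqrt{\frac{25}{-36 + l} + l} = \sqrt{l + \frac{25}{-36 + l}}$)
$\left(-1257 + N{\left(\frac{1}{-42} \right)}\right) - -19684 = \left(-1257 + \sqrt{\frac{25 + \frac{-36 + \frac{1}{-42}}{-42}}{-36 + \frac{1}{-42}}}\right) - -19684 = \left(-1257 + \sqrt{\frac{25 - \frac{-36 - \frac{1}{42}}{42}}{-36 - \frac{1}{42}}}\right) + 19684 = \left(-1257 + \sqrt{\frac{25 - - \frac{1513}{1764}}{- \frac{1513}{42}}}\right) + 19684 = \left(-1257 + \sqrt{- \frac{42 \left(25 + \frac{1513}{1764}\right)}{1513}}\right) + 19684 = \left(-1257 + \sqrt{\left(- \frac{42}{1513}\right) \frac{45613}{1764}}\right) + 19684 = \left(-1257 + \sqrt{- \frac{45613}{63546}}\right) + 19684 = \left(-1257 + \frac{i \sqrt{2898523698}}{63546}\right) + 19684 = 18427 + \frac{i \sqrt{2898523698}}{63546}$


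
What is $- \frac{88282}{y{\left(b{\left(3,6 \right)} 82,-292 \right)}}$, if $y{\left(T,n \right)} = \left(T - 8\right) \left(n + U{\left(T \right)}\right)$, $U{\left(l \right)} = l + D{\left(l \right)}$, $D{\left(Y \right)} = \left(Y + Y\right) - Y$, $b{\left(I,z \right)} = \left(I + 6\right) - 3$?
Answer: $- \frac{44141}{167464} \approx -0.26359$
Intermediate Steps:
$b{\left(I,z \right)} = 3 + I$ ($b{\left(I,z \right)} = \left(6 + I\right) - 3 = 3 + I$)
$D{\left(Y \right)} = Y$ ($D{\left(Y \right)} = 2 Y - Y = Y$)
$U{\left(l \right)} = 2 l$ ($U{\left(l \right)} = l + l = 2 l$)
$y{\left(T,n \right)} = \left(-8 + T\right) \left(n + 2 T\right)$ ($y{\left(T,n \right)} = \left(T - 8\right) \left(n + 2 T\right) = \left(-8 + T\right) \left(n + 2 T\right)$)
$- \frac{88282}{y{\left(b{\left(3,6 \right)} 82,-292 \right)}} = - \frac{88282}{- 16 \left(3 + 3\right) 82 - -2336 + 2 \left(\left(3 + 3\right) 82\right)^{2} + \left(3 + 3\right) 82 \left(-292\right)} = - \frac{88282}{- 16 \cdot 6 \cdot 82 + 2336 + 2 \left(6 \cdot 82\right)^{2} + 6 \cdot 82 \left(-292\right)} = - \frac{88282}{\left(-16\right) 492 + 2336 + 2 \cdot 492^{2} + 492 \left(-292\right)} = - \frac{88282}{-7872 + 2336 + 2 \cdot 242064 - 143664} = - \frac{88282}{-7872 + 2336 + 484128 - 143664} = - \frac{88282}{334928} = \left(-88282\right) \frac{1}{334928} = - \frac{44141}{167464}$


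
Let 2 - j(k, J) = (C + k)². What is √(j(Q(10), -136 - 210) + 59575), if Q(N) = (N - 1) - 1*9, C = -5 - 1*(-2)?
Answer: 4*√3723 ≈ 244.07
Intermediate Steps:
C = -3 (C = -5 + 2 = -3)
Q(N) = -10 + N (Q(N) = (-1 + N) - 9 = -10 + N)
j(k, J) = 2 - (-3 + k)²
√(j(Q(10), -136 - 210) + 59575) = √((2 - (-3 + (-10 + 10))²) + 59575) = √((2 - (-3 + 0)²) + 59575) = √((2 - 1*(-3)²) + 59575) = √((2 - 1*9) + 59575) = √((2 - 9) + 59575) = √(-7 + 59575) = √59568 = 4*√3723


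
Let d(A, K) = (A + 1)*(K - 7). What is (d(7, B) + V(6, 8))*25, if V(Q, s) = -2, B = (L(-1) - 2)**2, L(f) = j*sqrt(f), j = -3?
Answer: -2450 + 2400*I ≈ -2450.0 + 2400.0*I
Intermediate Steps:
L(f) = -3*sqrt(f)
B = (-2 - 3*I)**2 (B = (-3*I - 2)**2 = (-2 - 3*I)**2 ≈ -5.0 + 12.0*I)
d(A, K) = (1 + A)*(-7 + K)
(d(7, B) + V(6, 8))*25 = ((-7 + (-5 + 12*I) - 7*7 + 7*(-5 + 12*I)) - 2)*25 = ((-7 + (-5 + 12*I) - 49 + (-35 + 84*I)) - 2)*25 = ((-96 + 96*I) - 2)*25 = (-98 + 96*I)*25 = -2450 + 2400*I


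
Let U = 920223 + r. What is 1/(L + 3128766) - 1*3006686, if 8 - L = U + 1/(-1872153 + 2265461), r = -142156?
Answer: -2779837160059102622/924551868755 ≈ -3.0067e+6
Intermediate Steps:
U = 778067 (U = 920223 - 142156 = 778067)
L = -306016829173/393308 (L = 8 - (778067 + 1/(-1872153 + 2265461)) = 8 - (778067 + 1/393308) = 8 - 1*306019975637/393308 = 8 - 306019975637/393308 = -306016829173/393308 ≈ -7.7806e+5)
1/(L + 3128766) - 1*3006686 = 1/(-306016829173/393308 + 3128766) - 1*3006686 = 1/(924551868755/393308) - 3006686 = 393308/924551868755 - 3006686 = -2779837160059102622/924551868755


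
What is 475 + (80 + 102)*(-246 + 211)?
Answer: -5895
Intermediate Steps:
475 + (80 + 102)*(-246 + 211) = 475 + 182*(-35) = 475 - 6370 = -5895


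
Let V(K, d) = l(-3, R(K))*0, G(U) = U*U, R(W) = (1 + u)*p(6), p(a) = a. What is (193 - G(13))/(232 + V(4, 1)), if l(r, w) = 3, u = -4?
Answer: 3/29 ≈ 0.10345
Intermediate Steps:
R(W) = -18 (R(W) = (1 - 4)*6 = -3*6 = -18)
G(U) = U²
V(K, d) = 0 (V(K, d) = 3*0 = 0)
(193 - G(13))/(232 + V(4, 1)) = (193 - 1*13²)/(232 + 0) = (193 - 1*169)/232 = (193 - 169)*(1/232) = 24*(1/232) = 3/29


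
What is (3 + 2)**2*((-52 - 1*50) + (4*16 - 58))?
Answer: -2400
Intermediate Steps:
(3 + 2)**2*((-52 - 1*50) + (4*16 - 58)) = 5**2*((-52 - 50) + (64 - 58)) = 25*(-102 + 6) = 25*(-96) = -2400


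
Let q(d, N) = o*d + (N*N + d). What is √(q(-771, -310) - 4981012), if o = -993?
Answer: 4*I*√257505 ≈ 2029.8*I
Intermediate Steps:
q(d, N) = N² - 992*d (q(d, N) = -993*d + (N*N + d) = -993*d + (N² + d) = -993*d + (d + N²) = N² - 992*d)
√(q(-771, -310) - 4981012) = √(((-310)² - 992*(-771)) - 4981012) = √((96100 + 764832) - 4981012) = √(860932 - 4981012) = √(-4120080) = 4*I*√257505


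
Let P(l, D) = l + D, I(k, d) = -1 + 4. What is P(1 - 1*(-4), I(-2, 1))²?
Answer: 64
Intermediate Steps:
I(k, d) = 3
P(l, D) = D + l
P(1 - 1*(-4), I(-2, 1))² = (3 + (1 - 1*(-4)))² = (3 + (1 + 4))² = (3 + 5)² = 8² = 64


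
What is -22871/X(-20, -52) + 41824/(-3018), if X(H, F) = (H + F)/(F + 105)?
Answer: 609216101/36216 ≈ 16822.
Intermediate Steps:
X(H, F) = (F + H)/(105 + F)
-22871/X(-20, -52) + 41824/(-3018) = -22871*(105 - 52)/(-52 - 20) + 41824/(-3018) = -22871/(-72/53) + 41824*(-1/3018) = -22871/((1/53)*(-72)) - 20912/1509 = -22871/(-72/53) - 20912/1509 = -22871*(-53/72) - 20912/1509 = 1212163/72 - 20912/1509 = 609216101/36216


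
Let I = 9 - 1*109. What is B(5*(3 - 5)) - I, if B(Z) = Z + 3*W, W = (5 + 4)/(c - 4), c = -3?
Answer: 603/7 ≈ 86.143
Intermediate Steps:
I = -100 (I = 9 - 109 = -100)
W = -9/7 (W = (5 + 4)/(-3 - 4) = 9/(-7) = 9*(-⅐) = -9/7 ≈ -1.2857)
B(Z) = -27/7 + Z (B(Z) = Z + 3*(-9/7) = Z - 27/7 = -27/7 + Z)
B(5*(3 - 5)) - I = (-27/7 + 5*(3 - 5)) - 1*(-100) = (-27/7 + 5*(-2)) + 100 = (-27/7 - 10) + 100 = -97/7 + 100 = 603/7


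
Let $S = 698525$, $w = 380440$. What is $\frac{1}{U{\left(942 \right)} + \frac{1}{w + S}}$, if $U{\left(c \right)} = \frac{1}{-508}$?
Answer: $- \frac{548114220}{1078457} \approx -508.24$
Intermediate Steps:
$U{\left(c \right)} = - \frac{1}{508}$
$\frac{1}{U{\left(942 \right)} + \frac{1}{w + S}} = \frac{1}{- \frac{1}{508} + \frac{1}{380440 + 698525}} = \frac{1}{- \frac{1}{508} + \frac{1}{1078965}} = \frac{1}{- \frac{1078457}{548114220}} = - \frac{548114220}{1078457}$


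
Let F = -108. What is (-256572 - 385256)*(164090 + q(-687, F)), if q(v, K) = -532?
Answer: -104976104024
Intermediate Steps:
(-256572 - 385256)*(164090 + q(-687, F)) = (-256572 - 385256)*(164090 - 532) = -641828*163558 = -104976104024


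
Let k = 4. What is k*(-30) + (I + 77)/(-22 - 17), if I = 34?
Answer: -1597/13 ≈ -122.85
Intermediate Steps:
k*(-30) + (I + 77)/(-22 - 17) = 4*(-30) + (34 + 77)/(-22 - 17) = -120 + 111/(-39) = -120 + 111*(-1/39) = -120 - 37/13 = -1597/13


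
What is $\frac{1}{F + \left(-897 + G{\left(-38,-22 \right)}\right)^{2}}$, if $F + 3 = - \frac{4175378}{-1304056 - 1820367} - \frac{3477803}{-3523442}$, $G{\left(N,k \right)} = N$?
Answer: $\frac{11008723223966}{9624093612131898197} \approx 1.1439 \cdot 10^{-6}$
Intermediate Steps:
$F = - \frac{7448339778153}{11008723223966}$ ($F = -3 - \left(- \frac{3477803}{3523442} + \frac{4175378}{-1304056 - 1820367}\right) = -3 - \left(- \frac{3477803}{3523442} + \frac{4175378}{-3124423}\right) = -3 + \left(\left(-4175378\right) \left(- \frac{1}{3124423}\right) + \frac{3477803}{3523442}\right) = -3 + \left(\frac{4175378}{3124423} + \frac{3477803}{3523442}\right) = -3 + \frac{25577829893745}{11008723223966} = - \frac{7448339778153}{11008723223966} \approx -0.67659$)
$\frac{1}{F + \left(-897 + G{\left(-38,-22 \right)}\right)^{2}} = \frac{1}{- \frac{7448339778153}{11008723223966} + \left(-897 - 38\right)^{2}} = \frac{1}{- \frac{7448339778153}{11008723223966} + \left(-935\right)^{2}} = \frac{1}{- \frac{7448339778153}{11008723223966} + 874225} = \frac{1}{\frac{9624093612131898197}{11008723223966}} = \frac{11008723223966}{9624093612131898197}$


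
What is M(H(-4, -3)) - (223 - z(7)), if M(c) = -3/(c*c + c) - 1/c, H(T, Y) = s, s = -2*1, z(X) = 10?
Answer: -214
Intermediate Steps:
s = -2
H(T, Y) = -2
M(c) = -1/c - 3/(c + c²) (M(c) = -3/(c² + c) - 1/c = -3/(c + c²) - 1/c = -1/c - 3/(c + c²))
M(H(-4, -3)) - (223 - z(7)) = (-4 - 1*(-2))/((-2)*(1 - 2)) - (223 - 1*10) = -½*(-4 + 2)/(-1) - (223 - 10) = -½*(-1)*(-2) - 1*213 = -1 - 213 = -214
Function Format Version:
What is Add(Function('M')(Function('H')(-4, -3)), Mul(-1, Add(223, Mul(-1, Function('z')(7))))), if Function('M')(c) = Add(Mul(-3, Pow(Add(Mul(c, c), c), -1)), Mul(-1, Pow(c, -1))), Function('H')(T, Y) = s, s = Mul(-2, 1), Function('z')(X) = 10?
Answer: -214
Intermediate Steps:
s = -2
Function('H')(T, Y) = -2
Function('M')(c) = Add(Mul(-1, Pow(c, -1)), Mul(-3, Pow(Add(c, Pow(c, 2)), -1))) (Function('M')(c) = Add(Mul(-3, Pow(Add(Pow(c, 2), c), -1)), Mul(-1, Pow(c, -1))) = Add(Mul(-3, Pow(Add(c, Pow(c, 2)), -1)), Mul(-1, Pow(c, -1))) = Add(Mul(-1, Pow(c, -1)), Mul(-3, Pow(Add(c, Pow(c, 2)), -1))))
Add(Function('M')(Function('H')(-4, -3)), Mul(-1, Add(223, Mul(-1, Function('z')(7))))) = Add(Mul(Pow(-2, -1), Pow(Add(1, -2), -1), Add(-4, Mul(-1, -2))), Mul(-1, Add(223, Mul(-1, 10)))) = Add(Mul(Rational(-1, 2), Pow(-1, -1), Add(-4, 2)), Mul(-1, Add(223, -10))) = Add(Mul(Rational(-1, 2), -1, -2), Mul(-1, 213)) = Add(-1, -213) = -214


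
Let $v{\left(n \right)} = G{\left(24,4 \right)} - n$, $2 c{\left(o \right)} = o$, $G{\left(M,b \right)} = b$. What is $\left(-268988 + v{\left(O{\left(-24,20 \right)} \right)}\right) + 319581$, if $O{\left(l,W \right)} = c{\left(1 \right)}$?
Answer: $\frac{101193}{2} \approx 50597.0$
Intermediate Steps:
$c{\left(o \right)} = \frac{o}{2}$
$O{\left(l,W \right)} = \frac{1}{2}$ ($O{\left(l,W \right)} = \frac{1}{2} \cdot 1 = \frac{1}{2}$)
$v{\left(n \right)} = 4 - n$
$\left(-268988 + v{\left(O{\left(-24,20 \right)} \right)}\right) + 319581 = \left(-268988 + \left(4 - \frac{1}{2}\right)\right) + 319581 = \left(-268988 + \frac{7}{2}\right) + 319581 = - \frac{537969}{2} + 319581 = \frac{101193}{2}$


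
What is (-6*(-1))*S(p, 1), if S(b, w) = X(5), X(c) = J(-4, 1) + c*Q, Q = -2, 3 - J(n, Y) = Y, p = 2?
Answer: -48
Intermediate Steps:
J(n, Y) = 3 - Y
X(c) = 2 - 2*c (X(c) = (3 - 1*1) + c*(-2) = (3 - 1) - 2*c = 2 - 2*c)
S(b, w) = -8 (S(b, w) = 2 - 2*5 = 2 - 10 = -8)
(-6*(-1))*S(p, 1) = -6*(-1)*(-8) = 6*(-8) = -48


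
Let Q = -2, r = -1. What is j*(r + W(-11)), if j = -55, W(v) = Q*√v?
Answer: 55 + 110*I*√11 ≈ 55.0 + 364.83*I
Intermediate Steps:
W(v) = -2*√v
j*(r + W(-11)) = -55*(-1 - 2*I*√11) = 55 + 110*I*√11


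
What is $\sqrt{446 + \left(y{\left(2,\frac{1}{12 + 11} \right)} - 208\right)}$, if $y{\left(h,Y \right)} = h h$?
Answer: $11 \sqrt{2} \approx 15.556$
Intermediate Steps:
$y{\left(h,Y \right)} = h^{2}$
$\sqrt{446 + \left(y{\left(2,\frac{1}{12 + 11} \right)} - 208\right)} = \sqrt{446 + \left(2^{2} - 208\right)} = \sqrt{446 + \left(4 - 208\right)} = \sqrt{446 - 204} = \sqrt{242} = 11 \sqrt{2}$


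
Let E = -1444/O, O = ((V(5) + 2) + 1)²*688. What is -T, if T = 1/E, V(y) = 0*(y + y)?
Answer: 1548/361 ≈ 4.2881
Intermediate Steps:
V(y) = 0 (V(y) = 0*(2*y) = 0)
O = 6192 (O = ((0 + 2) + 1)²*688 = (2 + 1)²*688 = 3²*688 = 9*688 = 6192)
E = -361/1548 (E = -1444/6192 = -1444*1/6192 = -361/1548 ≈ -0.23320)
T = -1548/361 (T = 1/(-361/1548) = -1548/361 ≈ -4.2881)
-T = -1*(-1548/361) = 1548/361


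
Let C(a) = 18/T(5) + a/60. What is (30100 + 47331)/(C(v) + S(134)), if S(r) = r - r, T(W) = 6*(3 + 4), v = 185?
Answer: 6504204/295 ≈ 22048.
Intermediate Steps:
T(W) = 42 (T(W) = 6*7 = 42)
S(r) = 0
C(a) = 3/7 + a/60 (C(a) = 18/42 + a/60 = 18*(1/42) + a*(1/60) = 3/7 + a/60)
(30100 + 47331)/(C(v) + S(134)) = (30100 + 47331)/((3/7 + (1/60)*185) + 0) = 77431/((3/7 + 37/12) + 0) = 77431/(295/84 + 0) = 77431/(295/84) = 77431*(84/295) = 6504204/295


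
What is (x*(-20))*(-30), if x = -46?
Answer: -27600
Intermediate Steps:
(x*(-20))*(-30) = -46*(-20)*(-30) = 920*(-30) = -27600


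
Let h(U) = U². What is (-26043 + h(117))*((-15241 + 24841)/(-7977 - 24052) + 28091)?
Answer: -11115104299806/32029 ≈ -3.4703e+8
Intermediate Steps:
(-26043 + h(117))*((-15241 + 24841)/(-7977 - 24052) + 28091) = (-26043 + 117²)*((-15241 + 24841)/(-7977 - 24052) + 28091) = (-26043 + 13689)*(9600/(-32029) + 28091) = -12354*(9600*(-1/32029) + 28091) = -12354*(-9600/32029 + 28091) = -12354*899717039/32029 = -11115104299806/32029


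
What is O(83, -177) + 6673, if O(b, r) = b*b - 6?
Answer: 13556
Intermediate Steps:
O(b, r) = -6 + b² (O(b, r) = b² - 6 = -6 + b²)
O(83, -177) + 6673 = (-6 + 83²) + 6673 = (-6 + 6889) + 6673 = 6883 + 6673 = 13556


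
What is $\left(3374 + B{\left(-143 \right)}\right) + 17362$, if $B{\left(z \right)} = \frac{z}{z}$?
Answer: $20737$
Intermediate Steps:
$B{\left(z \right)} = 1$
$\left(3374 + B{\left(-143 \right)}\right) + 17362 = \left(3374 + 1\right) + 17362 = 3375 + 17362 = 20737$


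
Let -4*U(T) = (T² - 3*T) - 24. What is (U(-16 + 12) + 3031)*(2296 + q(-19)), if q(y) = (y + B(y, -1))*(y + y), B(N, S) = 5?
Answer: 8568840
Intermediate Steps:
U(T) = 6 - T²/4 + 3*T/4 (U(T) = -((T² - 3*T) - 24)/4 = -(-24 + T² - 3*T)/4 = 6 - T²/4 + 3*T/4)
q(y) = 2*y*(5 + y) (q(y) = (y + 5)*(y + y) = (5 + y)*(2*y) = 2*y*(5 + y))
(U(-16 + 12) + 3031)*(2296 + q(-19)) = ((6 - (-16 + 12)²/4 + 3*(-16 + 12)/4) + 3031)*(2296 + 2*(-19)*(5 - 19)) = ((6 - ¼*(-4)² + (¾)*(-4)) + 3031)*(2296 + 2*(-19)*(-14)) = ((6 - ¼*16 - 3) + 3031)*(2296 + 532) = ((6 - 4 - 3) + 3031)*2828 = (-1 + 3031)*2828 = 3030*2828 = 8568840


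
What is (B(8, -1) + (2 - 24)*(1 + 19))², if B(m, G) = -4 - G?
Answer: 196249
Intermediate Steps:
(B(8, -1) + (2 - 24)*(1 + 19))² = ((-4 - 1*(-1)) + (2 - 24)*(1 + 19))² = ((-4 + 1) - 22*20)² = (-3 - 440)² = (-443)² = 196249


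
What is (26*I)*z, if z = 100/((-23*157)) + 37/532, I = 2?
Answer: 1045291/480263 ≈ 2.1765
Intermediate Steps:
z = 80407/1921052 (z = 100/(-3611) + 37*(1/532) = 100*(-1/3611) + 37/532 = -100/3611 + 37/532 = 80407/1921052 ≈ 0.041856)
(26*I)*z = (26*2)*(80407/1921052) = 52*(80407/1921052) = 1045291/480263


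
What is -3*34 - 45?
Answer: -147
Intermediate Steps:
-3*34 - 45 = -102 - 45 = -147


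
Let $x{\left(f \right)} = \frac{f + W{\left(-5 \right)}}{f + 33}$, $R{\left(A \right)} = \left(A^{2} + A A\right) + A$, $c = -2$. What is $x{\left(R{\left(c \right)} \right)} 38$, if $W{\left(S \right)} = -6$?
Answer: $0$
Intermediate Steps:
$R{\left(A \right)} = A + 2 A^{2}$ ($R{\left(A \right)} = \left(A^{2} + A^{2}\right) + A = 2 A^{2} + A = A + 2 A^{2}$)
$x{\left(f \right)} = \frac{-6 + f}{33 + f}$ ($x{\left(f \right)} = \frac{f - 6}{f + 33} = \frac{-6 + f}{33 + f}$)
$x{\left(R{\left(c \right)} \right)} 38 = \frac{-6 - 2 \left(1 + 2 \left(-2\right)\right)}{33 - 2 \left(1 + 2 \left(-2\right)\right)} 38 = \frac{-6 - 2 \left(1 - 4\right)}{33 - 2 \left(1 - 4\right)} 38 = \frac{-6 - -6}{33 - -6} \cdot 38 = \frac{-6 + 6}{33 + 6} \cdot 38 = \frac{1}{39} \cdot 0 \cdot 38 = 0 \cdot 38 = 0$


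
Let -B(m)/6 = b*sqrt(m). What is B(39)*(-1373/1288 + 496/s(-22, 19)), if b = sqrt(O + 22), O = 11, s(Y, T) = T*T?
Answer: -1288755*sqrt(143)/232484 ≈ -66.290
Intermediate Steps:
s(Y, T) = T**2
b = sqrt(33) (b = sqrt(11 + 22) = sqrt(33) ≈ 5.7446)
B(m) = -6*sqrt(33)*sqrt(m)
B(39)*(-1373/1288 + 496/s(-22, 19)) = (-6*sqrt(33)*sqrt(39))*(-1373/1288 + 496/(19**2)) = (-18*sqrt(143))*(-1373*1/1288 + 496/361) = (-18*sqrt(143))*(-1373/1288 + 496*(1/361)) = (-18*sqrt(143))*(-1373/1288 + 496/361) = -18*sqrt(143)*(143195/464968) = -1288755*sqrt(143)/232484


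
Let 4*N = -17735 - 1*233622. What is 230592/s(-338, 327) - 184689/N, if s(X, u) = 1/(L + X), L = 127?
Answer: -12229751976828/251357 ≈ -4.8655e+7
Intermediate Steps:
s(X, u) = 1/(127 + X)
N = -251357/4 (N = (-17735 - 1*233622)/4 = (-17735 - 233622)/4 = (¼)*(-251357) = -251357/4 ≈ -62839.)
230592/s(-338, 327) - 184689/N = 230592/(1/(127 - 338)) - 184689/(-251357/4) = 230592/(1/(-211)) - 184689*(-4/251357) = 230592/(-1/211) + 738756/251357 = 230592*(-211) + 738756/251357 = -48654912 + 738756/251357 = -12229751976828/251357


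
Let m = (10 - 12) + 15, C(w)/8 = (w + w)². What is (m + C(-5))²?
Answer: 660969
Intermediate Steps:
C(w) = 32*w² (C(w) = 8*(w + w)² = 8*(2*w)² = 8*(4*w²) = 32*w²)
m = 13 (m = -2 + 15 = 13)
(m + C(-5))² = (13 + 32*(-5)²)² = (13 + 32*25)² = (13 + 800)² = 813² = 660969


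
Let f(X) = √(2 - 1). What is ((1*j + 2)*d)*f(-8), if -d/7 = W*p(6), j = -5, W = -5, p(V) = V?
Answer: -630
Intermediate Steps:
f(X) = 1 (f(X) = √1 = 1)
d = 210 (d = -(-35)*6 = -7*(-30) = 210)
((1*j + 2)*d)*f(-8) = ((1*(-5) + 2)*210)*1 = ((-5 + 2)*210)*1 = -3*210*1 = -630*1 = -630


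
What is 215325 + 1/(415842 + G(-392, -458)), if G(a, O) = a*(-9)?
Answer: 90300845251/419370 ≈ 2.1533e+5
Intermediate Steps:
G(a, O) = -9*a
215325 + 1/(415842 + G(-392, -458)) = 215325 + 1/(415842 - 9*(-392)) = 215325 + 1/(415842 + 3528) = 215325 + 1/419370 = 90300845251/419370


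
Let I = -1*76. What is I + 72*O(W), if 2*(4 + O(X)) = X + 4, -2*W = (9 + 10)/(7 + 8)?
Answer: -1214/5 ≈ -242.80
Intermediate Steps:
W = -19/30 (W = -(9 + 10)/(2*(7 + 8)) = -19/(2*15) = -½*19/15 = -19/30 ≈ -0.63333)
O(X) = -2 + X/2 (O(X) = -4 + (X + 4)/2 = -4 + (4 + X)/2 = -4 + (2 + X/2) = -2 + X/2)
I = -76
I + 72*O(W) = -76 + 72*(-2 + (½)*(-19/30)) = -76 + 72*(-2 - 19/60) = -76 + 72*(-139/60) = -76 - 834/5 = -1214/5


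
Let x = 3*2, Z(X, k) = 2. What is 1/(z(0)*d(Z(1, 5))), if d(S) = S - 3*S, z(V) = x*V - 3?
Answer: 1/12 ≈ 0.083333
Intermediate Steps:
x = 6
z(V) = -3 + 6*V (z(V) = 6*V - 3 = -3 + 6*V)
d(S) = -2*S
1/(z(0)*d(Z(1, 5))) = 1/((-3 + 6*0)*(-2*2)) = 1/((-3 + 0)*(-4)) = 1/(-3*(-4)) = 1/12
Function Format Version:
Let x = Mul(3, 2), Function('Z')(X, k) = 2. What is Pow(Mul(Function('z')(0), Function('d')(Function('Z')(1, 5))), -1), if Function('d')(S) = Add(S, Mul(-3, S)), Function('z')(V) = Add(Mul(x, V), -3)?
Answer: Rational(1, 12) ≈ 0.083333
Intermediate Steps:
x = 6
Function('z')(V) = Add(-3, Mul(6, V)) (Function('z')(V) = Add(Mul(6, V), -3) = Add(-3, Mul(6, V)))
Function('d')(S) = Mul(-2, S)
Pow(Mul(Function('z')(0), Function('d')(Function('Z')(1, 5))), -1) = Pow(Mul(Add(-3, Mul(6, 0)), Mul(-2, 2)), -1) = Pow(Mul(Add(-3, 0), -4), -1) = Pow(Mul(-3, -4), -1) = Pow(12, -1) = Rational(1, 12)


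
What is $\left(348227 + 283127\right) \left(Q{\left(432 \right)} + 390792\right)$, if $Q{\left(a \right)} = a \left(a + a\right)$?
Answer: $482379710160$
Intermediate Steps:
$Q{\left(a \right)} = 2 a^{2}$ ($Q{\left(a \right)} = a 2 a = 2 a^{2}$)
$\left(348227 + 283127\right) \left(Q{\left(432 \right)} + 390792\right) = \left(348227 + 283127\right) \left(2 \cdot 432^{2} + 390792\right) = 631354 \left(2 \cdot 186624 + 390792\right) = 631354 \left(373248 + 390792\right) = 631354 \cdot 764040 = 482379710160$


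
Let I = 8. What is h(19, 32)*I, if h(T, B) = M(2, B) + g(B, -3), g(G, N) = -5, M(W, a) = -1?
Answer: -48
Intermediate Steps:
h(T, B) = -6 (h(T, B) = -1 - 5 = -6)
h(19, 32)*I = -6*8 = -48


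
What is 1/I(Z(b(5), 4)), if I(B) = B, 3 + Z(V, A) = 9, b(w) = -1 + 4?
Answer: ⅙ ≈ 0.16667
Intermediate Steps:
b(w) = 3
Z(V, A) = 6 (Z(V, A) = -3 + 9 = 6)
1/I(Z(b(5), 4)) = 1/6 = ⅙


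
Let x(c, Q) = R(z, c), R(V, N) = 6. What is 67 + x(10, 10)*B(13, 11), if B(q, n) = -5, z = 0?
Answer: 37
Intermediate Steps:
x(c, Q) = 6
67 + x(10, 10)*B(13, 11) = 67 + 6*(-5) = 67 - 30 = 37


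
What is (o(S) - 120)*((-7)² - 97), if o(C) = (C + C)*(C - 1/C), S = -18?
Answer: -25248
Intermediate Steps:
o(C) = 2*C*(C - 1/C) (o(C) = (2*C)*(C - 1/C) = 2*C*(C - 1/C))
(o(S) - 120)*((-7)² - 97) = ((-2 + 2*(-18)²) - 120)*((-7)² - 97) = ((-2 + 2*324) - 120)*(49 - 97) = ((-2 + 648) - 120)*(-48) = (646 - 120)*(-48) = 526*(-48) = -25248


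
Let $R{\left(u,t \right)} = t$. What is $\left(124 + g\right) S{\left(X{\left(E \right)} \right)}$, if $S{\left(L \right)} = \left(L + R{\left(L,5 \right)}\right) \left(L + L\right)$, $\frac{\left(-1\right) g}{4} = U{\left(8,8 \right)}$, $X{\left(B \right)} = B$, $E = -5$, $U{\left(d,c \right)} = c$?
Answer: $0$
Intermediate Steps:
$g = -32$ ($g = \left(-4\right) 8 = -32$)
$S{\left(L \right)} = 2 L \left(5 + L\right)$ ($S{\left(L \right)} = \left(L + 5\right) \left(L + L\right) = \left(5 + L\right) 2 L = 2 L \left(5 + L\right)$)
$\left(124 + g\right) S{\left(X{\left(E \right)} \right)} = \left(124 - 32\right) 2 \left(-5\right) \left(5 - 5\right) = 92 \cdot 2 \left(-5\right) 0 = 92 \cdot 0 = 0$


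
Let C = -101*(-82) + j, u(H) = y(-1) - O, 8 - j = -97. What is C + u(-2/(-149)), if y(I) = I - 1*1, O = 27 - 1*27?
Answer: 8385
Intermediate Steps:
O = 0 (O = 27 - 27 = 0)
y(I) = -1 + I (y(I) = I - 1 = -1 + I)
j = 105 (j = 8 - 1*(-97) = 8 + 97 = 105)
u(H) = -2 (u(H) = (-1 - 1) - 1*0 = -2 + 0 = -2)
C = 8387 (C = -101*(-82) + 105 = 8282 + 105 = 8387)
C + u(-2/(-149)) = 8387 - 2 = 8385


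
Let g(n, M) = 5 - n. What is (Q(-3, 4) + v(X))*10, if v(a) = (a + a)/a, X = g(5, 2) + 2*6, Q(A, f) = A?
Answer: -10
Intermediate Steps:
X = 12 (X = (5 - 1*5) + 2*6 = (5 - 5) + 12 = 0 + 12 = 12)
v(a) = 2 (v(a) = (2*a)/a = 2)
(Q(-3, 4) + v(X))*10 = (-3 + 2)*10 = -1*10 = -10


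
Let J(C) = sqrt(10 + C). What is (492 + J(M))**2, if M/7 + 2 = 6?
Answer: (492 + sqrt(38))**2 ≈ 2.4817e+5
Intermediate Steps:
M = 28 (M = -14 + 7*6 = -14 + 42 = 28)
(492 + J(M))**2 = (492 + sqrt(10 + 28))**2 = (492 + sqrt(38))**2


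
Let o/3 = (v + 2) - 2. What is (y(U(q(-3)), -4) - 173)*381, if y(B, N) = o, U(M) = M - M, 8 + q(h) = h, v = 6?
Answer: -59055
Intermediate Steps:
q(h) = -8 + h
o = 18 (o = 3*((6 + 2) - 2) = 3*(8 - 2) = 3*6 = 18)
U(M) = 0
y(B, N) = 18
(y(U(q(-3)), -4) - 173)*381 = (18 - 173)*381 = -155*381 = -59055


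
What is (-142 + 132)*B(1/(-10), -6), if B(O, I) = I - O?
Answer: 59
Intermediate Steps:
(-142 + 132)*B(1/(-10), -6) = (-142 + 132)*(-6 - 1/(-10)) = -10*(-6 - 1*(-⅒)) = -10*(-6 + ⅒) = -10*(-59/10) = 59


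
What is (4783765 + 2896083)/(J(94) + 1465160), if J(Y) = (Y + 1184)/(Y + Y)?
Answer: 721905712/137725679 ≈ 5.2416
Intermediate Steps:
J(Y) = (1184 + Y)/(2*Y) (J(Y) = (1184 + Y)/((2*Y)) = (1184 + Y)*(1/(2*Y)) = (1184 + Y)/(2*Y))
(4783765 + 2896083)/(J(94) + 1465160) = (4783765 + 2896083)/((½)*(1184 + 94)/94 + 1465160) = 7679848/((½)*(1/94)*1278 + 1465160) = 7679848/(639/94 + 1465160) = 7679848/(137725679/94) = 7679848*(94/137725679) = 721905712/137725679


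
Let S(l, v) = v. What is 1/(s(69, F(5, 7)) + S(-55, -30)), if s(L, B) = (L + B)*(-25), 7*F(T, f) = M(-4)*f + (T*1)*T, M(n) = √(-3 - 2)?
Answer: -18074/33364245 + 49*I*√5/6672849 ≈ -0.00054172 + 1.642e-5*I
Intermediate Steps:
M(n) = I*√5 (M(n) = √(-5) = I*√5)
F(T, f) = T²/7 + I*f*√5/7 (F(T, f) = ((I*√5)*f + (T*1)*T)/7 = (I*f*√5 + T*T)/7 = (I*f*√5 + T²)/7 = (T² + I*f*√5)/7 = T²/7 + I*f*√5/7)
s(L, B) = -25*B - 25*L (s(L, B) = (B + L)*(-25) = -25*B - 25*L)
1/(s(69, F(5, 7)) + S(-55, -30)) = 1/((-25*((⅐)*5² + (⅐)*I*7*√5) - 25*69) - 30) = 1/((-25*((⅐)*25 + I*√5) - 1725) - 30) = 1/((-25*(25/7 + I*√5) - 1725) - 30) = 1/(((-625/7 - 25*I*√5) - 1725) - 30) = 1/((-12700/7 - 25*I*√5) - 30) = 1/(-12910/7 - 25*I*√5)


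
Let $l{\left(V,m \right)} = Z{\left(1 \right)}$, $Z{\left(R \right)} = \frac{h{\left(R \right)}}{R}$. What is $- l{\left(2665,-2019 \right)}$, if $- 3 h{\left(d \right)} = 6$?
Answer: $2$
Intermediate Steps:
$h{\left(d \right)} = -2$ ($h{\left(d \right)} = \left(- \frac{1}{3}\right) 6 = -2$)
$Z{\left(R \right)} = - \frac{2}{R}$
$l{\left(V,m \right)} = -2$ ($l{\left(V,m \right)} = - \frac{2}{1} = \left(-2\right) 1 = -2$)
$- l{\left(2665,-2019 \right)} = \left(-1\right) \left(-2\right) = 2$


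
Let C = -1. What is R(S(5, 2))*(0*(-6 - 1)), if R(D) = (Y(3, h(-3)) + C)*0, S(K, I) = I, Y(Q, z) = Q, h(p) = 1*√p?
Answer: 0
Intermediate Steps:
h(p) = √p
R(D) = 0 (R(D) = (3 - 1)*0 = 2*0 = 0)
R(S(5, 2))*(0*(-6 - 1)) = 0*(0*(-6 - 1)) = 0*(0*(-7)) = 0*0 = 0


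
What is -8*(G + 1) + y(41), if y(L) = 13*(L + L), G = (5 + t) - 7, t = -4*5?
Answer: 1234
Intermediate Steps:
t = -20
G = -22 (G = (5 - 20) - 7 = -15 - 7 = -22)
y(L) = 26*L (y(L) = 13*(2*L) = 26*L)
-8*(G + 1) + y(41) = -8*(-22 + 1) + 26*41 = -8*(-21) + 1066 = 168 + 1066 = 1234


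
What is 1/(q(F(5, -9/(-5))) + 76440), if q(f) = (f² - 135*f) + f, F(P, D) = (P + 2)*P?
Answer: 1/72975 ≈ 1.3703e-5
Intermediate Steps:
F(P, D) = P*(2 + P) (F(P, D) = (2 + P)*P = P*(2 + P))
q(f) = f² - 134*f
1/(q(F(5, -9/(-5))) + 76440) = 1/((5*(2 + 5))*(-134 + 5*(2 + 5)) + 76440) = 1/((5*7)*(-134 + 5*7) + 76440) = 1/(35*(-134 + 35) + 76440) = 1/(35*(-99) + 76440) = 1/(-3465 + 76440) = 1/72975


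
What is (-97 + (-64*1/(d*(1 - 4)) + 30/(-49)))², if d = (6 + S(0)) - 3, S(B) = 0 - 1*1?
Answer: 163353961/21609 ≈ 7559.5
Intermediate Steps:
S(B) = -1 (S(B) = 0 - 1 = -1)
d = 2 (d = (6 - 1) - 3 = 5 - 3 = 2)
(-97 + (-64*1/(d*(1 - 4)) + 30/(-49)))² = (-97 + (-64*1/(2*(1 - 4)) + 30/(-49)))² = (-97 + (-64/(2*(-3)) + 30*(-1/49)))² = (-97 + (-64/(-6) - 30/49))² = (-97 + (-64*(-⅙) - 30/49))² = (-97 + (32/3 - 30/49))² = (-97 + 1478/147)² = (-12781/147)² = 163353961/21609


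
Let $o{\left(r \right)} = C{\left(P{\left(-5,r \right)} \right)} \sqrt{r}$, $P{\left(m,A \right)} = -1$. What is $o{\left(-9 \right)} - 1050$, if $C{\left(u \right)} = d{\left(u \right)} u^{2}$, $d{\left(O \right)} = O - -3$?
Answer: $-1050 + 6 i \approx -1050.0 + 6.0 i$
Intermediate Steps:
$d{\left(O \right)} = 3 + O$ ($d{\left(O \right)} = O + 3 = 3 + O$)
$C{\left(u \right)} = u^{2} \left(3 + u\right)$ ($C{\left(u \right)} = \left(3 + u\right) u^{2} = u^{2} \left(3 + u\right)$)
$o{\left(r \right)} = 2 \sqrt{r}$ ($o{\left(r \right)} = \left(-1\right)^{2} \left(3 - 1\right) \sqrt{r} = 1 \cdot 2 \sqrt{r} = 2 \sqrt{r}$)
$o{\left(-9 \right)} - 1050 = 2 \sqrt{-9} - 1050 = 2 \cdot 3 i - 1050 = 6 i - 1050 = -1050 + 6 i$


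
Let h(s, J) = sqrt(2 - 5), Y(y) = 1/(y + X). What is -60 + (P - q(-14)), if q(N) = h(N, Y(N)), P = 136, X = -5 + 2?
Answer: 76 - I*sqrt(3) ≈ 76.0 - 1.732*I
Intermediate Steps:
X = -3
Y(y) = 1/(-3 + y) (Y(y) = 1/(y - 3) = 1/(-3 + y))
h(s, J) = I*sqrt(3) (h(s, J) = sqrt(-3) = I*sqrt(3))
q(N) = I*sqrt(3)
-60 + (P - q(-14)) = -60 + (136 - I*sqrt(3)) = 76 - I*sqrt(3)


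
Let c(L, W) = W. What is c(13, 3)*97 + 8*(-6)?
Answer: 243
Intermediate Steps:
c(13, 3)*97 + 8*(-6) = 3*97 + 8*(-6) = 291 - 48 = 243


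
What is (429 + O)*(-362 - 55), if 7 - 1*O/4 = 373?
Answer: 431595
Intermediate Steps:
O = -1464 (O = 28 - 4*373 = 28 - 1492 = -1464)
(429 + O)*(-362 - 55) = (429 - 1464)*(-362 - 55) = -1035*(-417) = 431595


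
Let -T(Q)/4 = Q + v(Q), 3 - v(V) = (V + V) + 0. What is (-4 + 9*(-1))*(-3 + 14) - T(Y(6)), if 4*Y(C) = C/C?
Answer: -132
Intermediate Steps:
v(V) = 3 - 2*V (v(V) = 3 - ((V + V) + 0) = 3 - (2*V + 0) = 3 - 2*V)
Y(C) = 1/4 (Y(C) = (C/C)/4 = (1/4)*1 = 1/4)
T(Q) = -12 + 4*Q (T(Q) = -4*(Q + (3 - 2*Q)) = -4*(3 - Q) = -12 + 4*Q)
(-4 + 9*(-1))*(-3 + 14) - T(Y(6)) = (-4 + 9*(-1))*(-3 + 14) - (-12 + 4*(1/4)) = (-4 - 9)*11 - (-12 + 1) = -13*11 - 1*(-11) = -143 + 11 = -132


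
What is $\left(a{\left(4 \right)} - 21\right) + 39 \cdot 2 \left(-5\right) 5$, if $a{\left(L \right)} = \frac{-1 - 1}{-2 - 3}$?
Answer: $- \frac{9853}{5} \approx -1970.6$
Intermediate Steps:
$a{\left(L \right)} = \frac{2}{5}$ ($a{\left(L \right)} = - \frac{2}{-5} = \left(-2\right) \left(- \frac{1}{5}\right) = \frac{2}{5}$)
$\left(a{\left(4 \right)} - 21\right) + 39 \cdot 2 \left(-5\right) 5 = \left(\frac{2}{5} - 21\right) + 39 \cdot 2 \left(-5\right) 5 = \left(\frac{2}{5} - 21\right) + 39 \left(\left(-10\right) 5\right) = - \frac{103}{5} + 39 \left(-50\right) = - \frac{103}{5} - 1950 = - \frac{9853}{5}$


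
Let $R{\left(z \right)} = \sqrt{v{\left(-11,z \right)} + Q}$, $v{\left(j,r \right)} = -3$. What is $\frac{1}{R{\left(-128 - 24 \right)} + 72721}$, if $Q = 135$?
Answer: $\frac{6611}{480758519} - \frac{2 \sqrt{33}}{5288343709} \approx 1.3749 \cdot 10^{-5}$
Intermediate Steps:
$R{\left(z \right)} = 2 \sqrt{33}$ ($R{\left(z \right)} = \sqrt{-3 + 135} = \sqrt{132} = 2 \sqrt{33}$)
$\frac{1}{R{\left(-128 - 24 \right)} + 72721} = \frac{1}{2 \sqrt{33} + 72721} = \frac{1}{72721 + 2 \sqrt{33}}$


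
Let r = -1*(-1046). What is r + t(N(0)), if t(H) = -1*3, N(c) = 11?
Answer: 1043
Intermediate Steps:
t(H) = -3
r = 1046
r + t(N(0)) = 1046 - 3 = 1043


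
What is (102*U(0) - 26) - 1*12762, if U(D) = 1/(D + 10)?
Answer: -63889/5 ≈ -12778.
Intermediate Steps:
U(D) = 1/(10 + D)
(102*U(0) - 26) - 1*12762 = (102/(10 + 0) - 26) - 1*12762 = (102/10 - 26) - 12762 = (102*(⅒) - 26) - 12762 = (51/5 - 26) - 12762 = -79/5 - 12762 = -63889/5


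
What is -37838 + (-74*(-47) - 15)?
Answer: -34375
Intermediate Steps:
-37838 + (-74*(-47) - 15) = -37838 + (3478 - 15) = -37838 + 3463 = -34375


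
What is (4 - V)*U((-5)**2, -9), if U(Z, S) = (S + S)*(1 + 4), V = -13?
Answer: -1530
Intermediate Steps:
U(Z, S) = 10*S (U(Z, S) = (2*S)*5 = 10*S)
(4 - V)*U((-5)**2, -9) = (4 - 1*(-13))*(10*(-9)) = (4 + 13)*(-90) = 17*(-90) = -1530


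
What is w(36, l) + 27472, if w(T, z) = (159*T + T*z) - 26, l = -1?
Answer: 33134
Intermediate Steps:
w(T, z) = -26 + 159*T + T*z
w(36, l) + 27472 = (-26 + 159*36 + 36*(-1)) + 27472 = (-26 + 5724 - 36) + 27472 = 5662 + 27472 = 33134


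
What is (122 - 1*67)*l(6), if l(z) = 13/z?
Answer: 715/6 ≈ 119.17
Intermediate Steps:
(122 - 1*67)*l(6) = (122 - 1*67)*(13/6) = (122 - 67)*(13*(⅙)) = 55*(13/6) = 715/6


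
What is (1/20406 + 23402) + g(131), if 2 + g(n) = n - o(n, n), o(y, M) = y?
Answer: 477500401/20406 ≈ 23400.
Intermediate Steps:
g(n) = -2 (g(n) = -2 + (n - n) = -2 + 0 = -2)
(1/20406 + 23402) + g(131) = (1/20406 + 23402) - 2 = 477541213/20406 - 2 = 477500401/20406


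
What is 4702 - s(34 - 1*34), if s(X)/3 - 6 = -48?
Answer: 4828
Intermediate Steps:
s(X) = -126 (s(X) = 18 + 3*(-48) = 18 - 144 = -126)
4702 - s(34 - 1*34) = 4702 - 1*(-126) = 4702 + 126 = 4828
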